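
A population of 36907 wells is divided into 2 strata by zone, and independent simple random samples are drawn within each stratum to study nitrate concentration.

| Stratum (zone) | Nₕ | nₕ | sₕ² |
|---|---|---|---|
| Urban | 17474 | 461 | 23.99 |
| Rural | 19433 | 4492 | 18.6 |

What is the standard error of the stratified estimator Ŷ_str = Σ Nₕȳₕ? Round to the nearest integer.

Var(Ŷ_str) = Σₕ Nₕ²(1 − fₕ)sₕ²/nₕ.
Urban: 17474²·(1 − 461/17474)·23.99/461 = 1.5470436 × 10^7.
Rural: 19433²·(1 − 4492/19433)·18.6/4492 = 1.2022443 × 10^6.
Sum = 1.667268 × 10^7.
SE = √(1.667268 × 10^7) = 4083.

4083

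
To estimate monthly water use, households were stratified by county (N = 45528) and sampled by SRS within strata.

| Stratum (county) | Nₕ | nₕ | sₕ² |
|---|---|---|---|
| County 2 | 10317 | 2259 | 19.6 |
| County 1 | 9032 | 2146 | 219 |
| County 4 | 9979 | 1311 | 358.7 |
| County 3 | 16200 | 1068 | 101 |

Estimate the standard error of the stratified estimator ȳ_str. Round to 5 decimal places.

Var(ȳ_str) = Σₕ Wₕ²(1 − fₕ)sₕ²/nₕ with Wₕ = Nₕ/N, N = 45528.
County 2: Wₕ = 0.22660780; term = 0.22660780²·(1 − 0.21895900)·19.6/2259 = 3.479873 × 10^-4.
County 1: Wₕ = 0.19838341; term = 0.19838341²·(1 − 0.23759965)·219/2146 = 0.0030620212.
County 4: Wₕ = 0.21918380; term = 0.21918380²·(1 − 0.13137589)·358.7/1311 = 0.011417669.
County 3: Wₕ = 0.35582499; term = 0.35582499²·(1 − 0.06592593)·101/1068 = 0.011184185.
Sum = 0.026011863.
SE = √(0.026011863) = 0.16128.

0.16128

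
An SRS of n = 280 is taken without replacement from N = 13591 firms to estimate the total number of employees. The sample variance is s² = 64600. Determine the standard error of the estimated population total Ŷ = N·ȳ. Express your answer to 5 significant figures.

204300

Var(Ŷ) = N²·Var(ȳ) = N²·(1 − n/N)·s²/n.
f = 280/13591 = 0.02060187; Var(ȳ) = 0.97939813·64600/280 = 225.96114.
Var(Ŷ) = 13591² · 225.96114 = 4.1738475 × 10^10.
SE(Ŷ) = √(4.1738475 × 10^10) = 204300.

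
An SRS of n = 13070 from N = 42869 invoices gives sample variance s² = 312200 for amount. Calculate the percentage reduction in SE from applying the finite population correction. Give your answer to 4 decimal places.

f = n/N = 13070/42869 = 0.30488232.
SE_no-fpc = √(s²/n) = 4.8874087; SE_fpc = √((1−f)s²/n) = 4.0748143.
Ratio = √(1−f) = 0.83373718. Reduction = 100·(1 − 0.83373718) = 16.6263%.

16.6263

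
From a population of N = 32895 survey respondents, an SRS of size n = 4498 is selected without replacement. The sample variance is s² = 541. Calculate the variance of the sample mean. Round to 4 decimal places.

0.1038

Under SRS without replacement, Var(ȳ) = (1 − f)·s²/n with f = n/N = 4498/32895 = 0.13673811.
Var(ȳ) = (1 − 0.13673811)·541/4498 = 0.86326189·0.12027568 = 0.10382941.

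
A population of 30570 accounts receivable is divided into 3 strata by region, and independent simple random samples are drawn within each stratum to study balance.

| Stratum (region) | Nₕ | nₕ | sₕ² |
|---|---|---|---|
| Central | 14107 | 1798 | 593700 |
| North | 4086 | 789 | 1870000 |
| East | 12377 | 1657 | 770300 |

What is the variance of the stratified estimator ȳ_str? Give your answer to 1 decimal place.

Var(ȳ_str) = Σₕ Wₕ²(1 − fₕ)sₕ²/nₕ with Wₕ = Nₕ/N, N = 30570.
Central: Wₕ = 0.46146549; term = 0.46146549²·(1 − 0.12745446)·593700/1798 = 61.354147.
North: Wₕ = 0.13366045; term = 0.13366045²·(1 − 0.19309838)·1870000/789 = 34.165756.
East: Wₕ = 0.40487406; term = 0.40487406²·(1 − 0.13387735)·770300/1657 = 66.001938.
Sum = 161.52184.

161.5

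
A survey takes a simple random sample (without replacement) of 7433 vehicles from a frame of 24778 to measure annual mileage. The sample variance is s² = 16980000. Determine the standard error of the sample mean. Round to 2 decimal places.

39.99

Under SRS without replacement, Var(ȳ) = (1 − f)·s²/n with f = n/N = 7433/24778 = 0.29998386.
Var(ȳ) = (1 − 0.29998386)·16980000/7433 = 0.70001614·2284.4074 = 1599.122.
SE(ȳ) = √(1599.122) = 39.99.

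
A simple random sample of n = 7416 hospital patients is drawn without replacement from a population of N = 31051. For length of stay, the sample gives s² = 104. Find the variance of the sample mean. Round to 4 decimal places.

Under SRS without replacement, Var(ȳ) = (1 − f)·s²/n with f = n/N = 7416/31051 = 0.23883289.
Var(ȳ) = (1 − 0.23883289)·104/7416 = 0.76116711·0.014023732 = 0.010674404.

0.0107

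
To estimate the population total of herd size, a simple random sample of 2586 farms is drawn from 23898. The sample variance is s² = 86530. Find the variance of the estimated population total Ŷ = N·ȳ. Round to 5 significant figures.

1.7042 × 10^10

Var(Ŷ) = N²·Var(ȳ) = N²·(1 − n/N)·s²/n.
f = 2586/23898 = 0.10820989; Var(ȳ) = 0.89179011·86530/2586 = 29.840138.
Var(Ŷ) = 23898² · 29.840138 = 1.7042133 × 10^10.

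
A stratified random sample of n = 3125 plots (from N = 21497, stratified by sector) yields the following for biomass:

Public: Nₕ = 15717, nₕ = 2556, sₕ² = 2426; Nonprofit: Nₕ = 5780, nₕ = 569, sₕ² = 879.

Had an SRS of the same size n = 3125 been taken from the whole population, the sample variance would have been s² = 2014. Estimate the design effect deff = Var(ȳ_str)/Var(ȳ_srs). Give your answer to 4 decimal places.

0.9541

Var(ȳ_str) = Σ Wₕ²(1−fₕ)sₕ²/nₕ with Wₕ = Nₕ/21497:
  Public: (15717/21497)²·(1−2556/15717)·2426/2556 = 0.42484722
  Nonprofit: (5780/21497)²·(1−569/5780)·879/569 = 0.10068617
  → Var(ȳ_str) = 0.52553339.
Var(ȳ_srs) = (1 − 3125/21497)·2014/3125 = 0.55079251.
deff = 0.52553339 / 0.55079251 = 0.9541.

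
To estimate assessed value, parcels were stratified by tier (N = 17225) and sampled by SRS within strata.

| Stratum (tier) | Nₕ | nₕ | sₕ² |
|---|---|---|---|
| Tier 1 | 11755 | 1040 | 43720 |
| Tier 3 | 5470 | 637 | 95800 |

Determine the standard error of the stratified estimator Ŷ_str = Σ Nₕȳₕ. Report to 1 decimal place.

Var(Ŷ_str) = Σₕ Nₕ²(1 − fₕ)sₕ²/nₕ.
Tier 1: 11755²·(1 − 1040/11755)·43720/1040 = 5.2949471 × 10^9.
Tier 3: 5470²·(1 − 637/5470)·95800/637 = 3.9758519 × 10^9.
Sum = 9.270799 × 10^9.
SE = √(9.270799 × 10^9) = 96285.0.

96285.0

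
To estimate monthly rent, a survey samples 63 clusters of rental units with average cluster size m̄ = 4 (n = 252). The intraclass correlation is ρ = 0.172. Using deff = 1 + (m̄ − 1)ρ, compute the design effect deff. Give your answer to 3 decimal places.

deff = 1 + (4 − 1)·0.172 = 1 + 0.516 = 1.516.

1.516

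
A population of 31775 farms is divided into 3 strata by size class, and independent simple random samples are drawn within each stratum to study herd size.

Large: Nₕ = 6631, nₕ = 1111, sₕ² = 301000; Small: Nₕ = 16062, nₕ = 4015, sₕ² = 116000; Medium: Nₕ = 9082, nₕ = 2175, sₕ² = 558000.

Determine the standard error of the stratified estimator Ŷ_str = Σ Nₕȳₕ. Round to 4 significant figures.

177800

Var(Ŷ_str) = Σₕ Nₕ²(1 − fₕ)sₕ²/nₕ.
Large: 6631²·(1 − 1111/6631)·301000/1111 = 9.9167769 × 10^9.
Small: 16062²·(1 − 4015/16062)·116000/4015 = 5.5905041 × 10^9.
Medium: 9082²·(1 − 2175/9082)·558000/2175 = 1.6093329 × 10^10.
Sum = 3.160061 × 10^10.
SE = √(3.160061 × 10^10) = 177800.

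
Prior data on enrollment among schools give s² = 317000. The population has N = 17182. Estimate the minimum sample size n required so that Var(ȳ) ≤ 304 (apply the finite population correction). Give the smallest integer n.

Without fpc, n₀ = s²/D = 317000/304 = 1042.7632.
With fpc, (1 − n/N)·s²/n ≤ D requires n ≥ n₀/(1 + n₀/N) = 1042.7632/(1 + 1042.7632/17182) = 983.0996.
Rounding up, n = 984.

984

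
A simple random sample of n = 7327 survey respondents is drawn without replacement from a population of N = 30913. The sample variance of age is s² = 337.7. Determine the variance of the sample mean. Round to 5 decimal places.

Under SRS without replacement, Var(ȳ) = (1 − f)·s²/n with f = n/N = 7327/30913 = 0.23702002.
Var(ȳ) = (1 − 0.23702002)·337.7/7327 = 0.76297998·0.046089805 = 0.035165598.

0.03517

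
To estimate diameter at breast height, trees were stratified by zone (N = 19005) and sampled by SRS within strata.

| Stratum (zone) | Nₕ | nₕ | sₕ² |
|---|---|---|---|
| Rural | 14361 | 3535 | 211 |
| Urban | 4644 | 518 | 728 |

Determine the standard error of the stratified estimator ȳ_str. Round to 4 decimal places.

0.3166

Var(ȳ_str) = Σₕ Wₕ²(1 − fₕ)sₕ²/nₕ with Wₕ = Nₕ/N, N = 19005.
Rural: Wₕ = 0.75564325; term = 0.75564325²·(1 − 0.24615277)·211/3535 = 0.025692715.
Urban: Wₕ = 0.24435675; term = 0.24435675²·(1 − 0.11154177)·728/518 = 0.074556808.
Sum = 0.10024952.
SE = √(0.10024952) = 0.3166.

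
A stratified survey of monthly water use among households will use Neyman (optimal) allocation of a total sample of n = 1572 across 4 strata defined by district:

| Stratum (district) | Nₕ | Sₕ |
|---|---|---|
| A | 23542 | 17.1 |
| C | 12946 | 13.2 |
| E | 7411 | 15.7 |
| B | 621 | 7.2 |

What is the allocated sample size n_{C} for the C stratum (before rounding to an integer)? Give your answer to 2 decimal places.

Neyman allocation: nₕ = n·NₕSₕ / Σⱼ NⱼSⱼ.
Σ NⱼSⱼ = 23542·17.1 + 12946·13.2 + 7411·15.7 + 621·7.2 = 694279.3.
n_{C} = 1572·12946·13.2 / 694279.3 = 386.93.

386.93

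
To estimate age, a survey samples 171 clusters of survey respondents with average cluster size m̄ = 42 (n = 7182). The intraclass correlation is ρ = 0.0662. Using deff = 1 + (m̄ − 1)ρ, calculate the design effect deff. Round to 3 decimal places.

3.714

deff = 1 + (42 − 1)·0.0662 = 1 + 2.7142 = 3.7142.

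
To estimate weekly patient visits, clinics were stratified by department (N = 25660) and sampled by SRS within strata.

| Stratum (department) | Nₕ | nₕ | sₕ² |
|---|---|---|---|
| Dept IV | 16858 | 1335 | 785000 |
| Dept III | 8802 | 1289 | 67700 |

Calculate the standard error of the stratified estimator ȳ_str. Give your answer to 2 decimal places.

15.46

Var(ȳ_str) = Σₕ Wₕ²(1 − fₕ)sₕ²/nₕ with Wₕ = Nₕ/N, N = 25660.
Dept IV: Wₕ = 0.65697584; term = 0.65697584²·(1 − 0.07919089)·785000/1335 = 233.69897.
Dept III: Wₕ = 0.34302416; term = 0.34302416²·(1 − 0.14644399)·67700/1289 = 5.2749361.
Sum = 238.97391.
SE = √(238.97391) = 15.46.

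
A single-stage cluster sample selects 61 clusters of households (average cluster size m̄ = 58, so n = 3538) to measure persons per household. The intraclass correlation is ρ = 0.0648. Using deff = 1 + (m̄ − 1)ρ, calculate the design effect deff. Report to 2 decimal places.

deff = 1 + (58 − 1)·0.0648 = 1 + 3.6936 = 4.6936.

4.69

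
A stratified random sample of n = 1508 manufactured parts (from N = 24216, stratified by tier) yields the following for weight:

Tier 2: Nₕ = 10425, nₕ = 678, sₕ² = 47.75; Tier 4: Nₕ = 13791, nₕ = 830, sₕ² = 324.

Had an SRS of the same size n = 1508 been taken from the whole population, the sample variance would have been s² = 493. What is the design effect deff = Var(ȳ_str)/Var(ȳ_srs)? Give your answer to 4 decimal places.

Var(ȳ_str) = Σ Wₕ²(1−fₕ)sₕ²/nₕ with Wₕ = Nₕ/24216:
  Tier 2: (10425/24216)²·(1−678/10425)·47.75/678 = 0.012203542
  Tier 4: (13791/24216)²·(1−830/13791)·324/830 = 0.11898614
  → Var(ȳ_str) = 0.13118968.
Var(ȳ_srs) = (1 − 1508/24216)·493/1508 = 0.30656464.
deff = 0.13118968 / 0.30656464 = 0.4279.

0.4279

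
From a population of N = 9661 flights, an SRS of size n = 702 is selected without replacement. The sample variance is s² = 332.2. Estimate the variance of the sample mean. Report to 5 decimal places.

Under SRS without replacement, Var(ȳ) = (1 − f)·s²/n with f = n/N = 702/9661 = 0.07266329.
Var(ȳ) = (1 − 0.07266329)·332.2/702 = 0.92733671·0.47321937 = 0.4388337.

0.43883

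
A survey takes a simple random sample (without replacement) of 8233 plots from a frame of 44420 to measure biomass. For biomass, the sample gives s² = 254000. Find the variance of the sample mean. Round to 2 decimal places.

25.13

Under SRS without replacement, Var(ȳ) = (1 − f)·s²/n with f = n/N = 8233/44420 = 0.18534444.
Var(ȳ) = (1 − 0.18534444)·254000/8233 = 0.81465556·30.851451 = 25.133306.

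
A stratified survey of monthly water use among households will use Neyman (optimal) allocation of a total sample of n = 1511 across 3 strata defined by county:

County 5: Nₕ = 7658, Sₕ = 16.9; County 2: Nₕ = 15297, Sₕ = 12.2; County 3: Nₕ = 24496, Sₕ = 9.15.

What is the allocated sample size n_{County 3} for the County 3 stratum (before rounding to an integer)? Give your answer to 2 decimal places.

626.96

Neyman allocation: nₕ = n·NₕSₕ / Σⱼ NⱼSⱼ.
Σ NⱼSⱼ = 7658·16.9 + 15297·12.2 + 24496·9.15 = 540182.
n_{County 3} = 1511·24496·9.15 / 540182 = 626.96.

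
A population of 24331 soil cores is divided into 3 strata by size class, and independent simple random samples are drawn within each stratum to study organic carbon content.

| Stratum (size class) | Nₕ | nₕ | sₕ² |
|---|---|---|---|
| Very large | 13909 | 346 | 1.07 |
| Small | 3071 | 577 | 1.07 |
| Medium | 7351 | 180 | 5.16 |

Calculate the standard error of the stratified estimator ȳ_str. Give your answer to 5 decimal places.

0.05968

Var(ȳ_str) = Σₕ Wₕ²(1 − fₕ)sₕ²/nₕ with Wₕ = Nₕ/N, N = 24331.
Very large: Wₕ = 0.57165756; term = 0.57165756²·(1 − 0.02487598)·1.07/346 = 9.8546097 × 10^-4.
Small: Wₕ = 0.12621758; term = 0.12621758²·(1 − 0.18788668)·1.07/577 = 2.3991882 × 10^-5.
Medium: Wₕ = 0.30212486; term = 0.30212486²·(1 − 0.02448646)·5.16/180 = 0.0025526039.
Sum = 0.0035620568.
SE = √(0.0035620568) = 0.05968.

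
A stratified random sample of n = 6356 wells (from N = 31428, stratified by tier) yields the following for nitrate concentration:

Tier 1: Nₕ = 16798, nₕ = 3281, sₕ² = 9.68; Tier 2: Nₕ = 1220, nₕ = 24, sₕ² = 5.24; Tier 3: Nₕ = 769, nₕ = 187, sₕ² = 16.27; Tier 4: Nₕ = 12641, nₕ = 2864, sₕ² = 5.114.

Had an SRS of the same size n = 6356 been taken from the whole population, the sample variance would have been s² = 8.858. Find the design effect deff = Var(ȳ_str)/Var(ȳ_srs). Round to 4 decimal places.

1.1366

Var(ȳ_str) = Σ Wₕ²(1−fₕ)sₕ²/nₕ with Wₕ = Nₕ/31428:
  Tier 1: (16798/31428)²·(1−3281/16798)·9.68/3281 = 6.7822459 × 10^-4
  Tier 2: (1220/31428)²·(1−24/1220)·5.24/24 = 3.2253553 × 10^-4
  Tier 3: (769/31428)²·(1−187/769)·16.27/187 = 3.9424099 × 10^-5
  Tier 4: (12641/31428)²·(1−2864/12641)·5.114/2864 = 2.2342989 × 10^-4
  → Var(ȳ_str) = 0.0012636141.
Var(ȳ_srs) = (1 − 6356/31428)·8.858/6356 = 0.0011117932.
deff = 0.0012636141 / 0.0011117932 = 1.1366.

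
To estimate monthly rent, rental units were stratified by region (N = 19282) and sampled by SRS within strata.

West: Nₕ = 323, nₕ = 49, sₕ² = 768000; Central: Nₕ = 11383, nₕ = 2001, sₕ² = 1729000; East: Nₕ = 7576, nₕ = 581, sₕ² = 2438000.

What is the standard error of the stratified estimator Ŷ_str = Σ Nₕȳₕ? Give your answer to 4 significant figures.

562200

Var(Ŷ_str) = Σₕ Nₕ²(1 − fₕ)sₕ²/nₕ.
West: 323²·(1 − 49/323)·768000/49 = 1.3871334 × 10^9.
Central: 11383²·(1 − 2001/11383)·1729000/2001 = 9.2278403 × 10^10.
East: 7576²·(1 − 581/7576)·2438000/581 = 2.2237464 × 10^11.
Sum = 3.1604018 × 10^11.
SE = √(3.1604018 × 10^11) = 562200.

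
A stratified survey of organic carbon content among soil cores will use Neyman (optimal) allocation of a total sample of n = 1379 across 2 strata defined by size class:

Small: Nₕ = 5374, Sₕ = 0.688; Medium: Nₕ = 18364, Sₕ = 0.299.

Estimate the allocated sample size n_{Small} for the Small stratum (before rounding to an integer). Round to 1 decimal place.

Neyman allocation: nₕ = n·NₕSₕ / Σⱼ NⱼSⱼ.
Σ NⱼSⱼ = 5374·0.688 + 18364·0.299 = 9188.148.
n_{Small} = 1379·5374·0.688 / 9188.148 = 554.9.

554.9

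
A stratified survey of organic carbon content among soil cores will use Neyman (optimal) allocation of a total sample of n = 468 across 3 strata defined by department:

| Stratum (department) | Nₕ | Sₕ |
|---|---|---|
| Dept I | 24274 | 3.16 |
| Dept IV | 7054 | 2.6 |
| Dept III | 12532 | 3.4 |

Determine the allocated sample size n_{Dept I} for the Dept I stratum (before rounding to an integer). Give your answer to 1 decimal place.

Neyman allocation: nₕ = n·NₕSₕ / Σⱼ NⱼSⱼ.
Σ NⱼSⱼ = 24274·3.16 + 7054·2.6 + 12532·3.4 = 137655.04.
n_{Dept I} = 468·24274·3.16 / 137655.04 = 260.8.

260.8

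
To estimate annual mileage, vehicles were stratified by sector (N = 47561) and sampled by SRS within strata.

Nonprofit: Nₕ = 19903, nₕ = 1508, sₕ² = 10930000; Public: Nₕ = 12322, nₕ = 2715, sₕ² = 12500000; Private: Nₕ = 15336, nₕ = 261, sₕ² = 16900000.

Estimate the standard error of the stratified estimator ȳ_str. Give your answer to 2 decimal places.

89.62

Var(ȳ_str) = Σₕ Wₕ²(1 − fₕ)sₕ²/nₕ with Wₕ = Nₕ/N, N = 47561.
Nonprofit: Wₕ = 0.41847312; term = 0.41847312²·(1 − 0.07576747)·10930000/1508 = 1173.1004.
Public: Wₕ = 0.25907782; term = 0.25907782²·(1 − 0.22033761)·12500000/2715 = 240.93906.
Private: Wₕ = 0.32244907; term = 0.32244907²·(1 − 0.01701878)·16900000/261 = 6617.8004.
Sum = 8031.8399.
SE = √(8031.8399) = 89.62.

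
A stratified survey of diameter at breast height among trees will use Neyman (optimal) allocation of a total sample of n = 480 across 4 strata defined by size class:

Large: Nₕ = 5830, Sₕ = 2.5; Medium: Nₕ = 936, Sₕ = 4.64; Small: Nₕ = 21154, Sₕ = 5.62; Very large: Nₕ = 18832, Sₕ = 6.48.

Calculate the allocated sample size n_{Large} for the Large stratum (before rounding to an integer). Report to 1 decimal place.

Neyman allocation: nₕ = n·NₕSₕ / Σⱼ NⱼSⱼ.
Σ NⱼSⱼ = 5830·2.5 + 936·4.64 + 21154·5.62 + 18832·6.48 = 259834.88.
n_{Large} = 480·5830·2.5 / 259834.88 = 26.9.

26.9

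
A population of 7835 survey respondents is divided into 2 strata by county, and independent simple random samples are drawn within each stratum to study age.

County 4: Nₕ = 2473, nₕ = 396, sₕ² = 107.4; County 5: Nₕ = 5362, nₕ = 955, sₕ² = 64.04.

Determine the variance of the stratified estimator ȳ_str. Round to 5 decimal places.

Var(ȳ_str) = Σₕ Wₕ²(1 − fₕ)sₕ²/nₕ with Wₕ = Nₕ/N, N = 7835.
County 4: Wₕ = 0.31563497; term = 0.31563497²·(1 − 0.16012940)·107.4/396 = 0.022692989.
County 5: Wₕ = 0.68436503; term = 0.68436503²·(1 − 0.17810518)·64.04/955 = 0.025813079.
Sum = 0.048506068.

0.04851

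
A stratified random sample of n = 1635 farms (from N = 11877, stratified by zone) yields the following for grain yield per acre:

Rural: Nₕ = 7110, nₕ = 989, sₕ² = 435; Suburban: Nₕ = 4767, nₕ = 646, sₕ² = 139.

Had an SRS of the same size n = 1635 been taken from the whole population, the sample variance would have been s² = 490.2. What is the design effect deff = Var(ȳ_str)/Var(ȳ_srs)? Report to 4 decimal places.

0.6408

Var(ȳ_str) = Σ Wₕ²(1−fₕ)sₕ²/nₕ with Wₕ = Nₕ/11877:
  Rural: (7110/11877)²·(1−989/7110)·435/989 = 0.13569737
  Suburban: (4767/11877)²·(1−646/4767)·139/646 = 0.029965156
  → Var(ȳ_str) = 0.16566253.
Var(ȳ_srs) = (1 − 1635/11877)·490.2/1635 = 0.25854347.
deff = 0.16566253 / 0.25854347 = 0.6408.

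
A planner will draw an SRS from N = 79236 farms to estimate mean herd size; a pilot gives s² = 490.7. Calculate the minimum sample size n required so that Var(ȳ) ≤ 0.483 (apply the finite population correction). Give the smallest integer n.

Without fpc, n₀ = s²/D = 490.7/0.483 = 1015.9420.
With fpc, (1 − n/N)·s²/n ≤ D requires n ≥ n₀/(1 + n₀/N) = 1015.9420/(1 + 1015.9420/79236) = 1003.0808.
Rounding up, n = 1004.

1004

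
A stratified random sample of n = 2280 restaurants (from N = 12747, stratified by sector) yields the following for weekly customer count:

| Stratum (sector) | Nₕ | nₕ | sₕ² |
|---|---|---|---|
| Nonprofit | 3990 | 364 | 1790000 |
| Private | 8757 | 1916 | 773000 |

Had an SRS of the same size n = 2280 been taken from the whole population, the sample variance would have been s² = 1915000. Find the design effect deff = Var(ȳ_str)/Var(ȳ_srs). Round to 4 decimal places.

Var(ȳ_str) = Σ Wₕ²(1−fₕ)sₕ²/nₕ with Wₕ = Nₕ/12747:
  Nonprofit: (3990/12747)²·(1−364/3990)·1790000/364 = 437.86111
  Private: (8757/12747)²·(1−1916/8757)·773000/1916 = 148.7452
  → Var(ȳ_str) = 586.60631.
Var(ȳ_srs) = (1 − 2280/12747)·1915000/2280 = 689.68085.
deff = 586.60631 / 689.68085 = 0.8505.

0.8505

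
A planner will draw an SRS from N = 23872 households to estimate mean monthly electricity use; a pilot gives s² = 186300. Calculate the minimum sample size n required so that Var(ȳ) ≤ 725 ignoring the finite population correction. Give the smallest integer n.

257

Without fpc, n₀ = s²/D = 186300/725 = 256.9655.
Rounding up, n = 257.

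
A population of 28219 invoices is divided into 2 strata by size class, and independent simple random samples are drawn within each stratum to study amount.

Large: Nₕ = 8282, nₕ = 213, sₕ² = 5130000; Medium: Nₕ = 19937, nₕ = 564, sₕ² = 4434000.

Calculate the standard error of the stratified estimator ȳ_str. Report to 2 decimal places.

Var(ȳ_str) = Σₕ Wₕ²(1 − fₕ)sₕ²/nₕ with Wₕ = Nₕ/N, N = 28219.
Large: Wₕ = 0.29349020; term = 0.29349020²·(1 − 0.02571843)·5130000/213 = 2021.2008.
Medium: Wₕ = 0.70650980; term = 0.70650980²·(1 − 0.02828911)·4434000/564 = 3813.2039.
Sum = 5834.4047.
SE = √(5834.4047) = 76.38.

76.38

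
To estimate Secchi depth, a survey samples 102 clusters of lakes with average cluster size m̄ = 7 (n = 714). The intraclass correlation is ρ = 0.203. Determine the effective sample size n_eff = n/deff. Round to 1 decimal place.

321.9

deff = 1 + (7 − 1)·0.203 = 1 + 1.218 = 2.218.
n_eff = 714 / 2.218 = 321.9.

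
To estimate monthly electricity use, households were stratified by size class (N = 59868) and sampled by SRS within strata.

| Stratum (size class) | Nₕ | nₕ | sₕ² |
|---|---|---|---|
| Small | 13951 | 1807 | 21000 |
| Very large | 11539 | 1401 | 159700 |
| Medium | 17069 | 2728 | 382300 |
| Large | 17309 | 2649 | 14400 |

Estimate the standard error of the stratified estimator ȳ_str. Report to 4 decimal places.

3.7717

Var(ȳ_str) = Σₕ Wₕ²(1 − fₕ)sₕ²/nₕ with Wₕ = Nₕ/N, N = 59868.
Small: Wₕ = 0.23302933; term = 0.23302933²·(1 − 0.12952477)·21000/1807 = 0.54933686.
Very large: Wₕ = 0.19274070; term = 0.19274070²·(1 − 0.12141433)·159700/1401 = 3.7204694.
Medium: Wₕ = 0.28511058; term = 0.28511058²·(1 − 0.15982190)·382300/2728 = 9.5710139.
Large: Wₕ = 0.28911940; term = 0.28911940²·(1 − 0.15304177)·14400/2649 = 0.38485487.
Sum = 14.225675.
SE = √(14.225675) = 3.7717.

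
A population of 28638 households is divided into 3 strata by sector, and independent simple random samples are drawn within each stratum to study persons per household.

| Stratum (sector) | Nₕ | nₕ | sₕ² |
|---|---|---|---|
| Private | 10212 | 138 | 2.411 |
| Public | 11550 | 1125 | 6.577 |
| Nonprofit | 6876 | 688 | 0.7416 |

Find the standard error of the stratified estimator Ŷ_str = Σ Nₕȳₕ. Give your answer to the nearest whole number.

Var(Ŷ_str) = Σₕ Nₕ²(1 − fₕ)sₕ²/nₕ.
Private: 10212²·(1 − 138/10212)·2.411/138 = 1.7973426 × 10^6.
Public: 11550²·(1 − 1125/11550)·6.577/1125 = 703936.31.
Nonprofit: 6876²·(1 − 688/6876)·0.7416/688 = 45863.528.
Sum = 2.5471424 × 10^6.
SE = √(2.5471424 × 10^6) = 1596.

1596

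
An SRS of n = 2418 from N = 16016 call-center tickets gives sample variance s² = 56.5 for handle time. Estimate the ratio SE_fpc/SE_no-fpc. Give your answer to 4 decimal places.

0.9214

f = n/N = 2418/16016 = 0.15097403.
SE_no-fpc = √(s²/n) = 0.15286078; SE_fpc = √((1−f)s²/n) = 0.14084991.
Ratio = √(1−f) = 0.92142605.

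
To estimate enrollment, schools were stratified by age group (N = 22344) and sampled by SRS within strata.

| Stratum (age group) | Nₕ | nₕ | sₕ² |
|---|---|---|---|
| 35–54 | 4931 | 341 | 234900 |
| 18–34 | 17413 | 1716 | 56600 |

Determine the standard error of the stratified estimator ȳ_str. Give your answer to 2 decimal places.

Var(ȳ_str) = Σₕ Wₕ²(1 − fₕ)sₕ²/nₕ with Wₕ = Nₕ/N, N = 22344.
35–54: Wₕ = 0.22068564; term = 0.22068564²·(1 − 0.06915433)·234900/341 = 31.228741.
18–34: Wₕ = 0.77931436; term = 0.77931436²·(1 − 0.09854706)·56600/1716 = 18.057913.
Sum = 49.286654.
SE = √(49.286654) = 7.02.

7.02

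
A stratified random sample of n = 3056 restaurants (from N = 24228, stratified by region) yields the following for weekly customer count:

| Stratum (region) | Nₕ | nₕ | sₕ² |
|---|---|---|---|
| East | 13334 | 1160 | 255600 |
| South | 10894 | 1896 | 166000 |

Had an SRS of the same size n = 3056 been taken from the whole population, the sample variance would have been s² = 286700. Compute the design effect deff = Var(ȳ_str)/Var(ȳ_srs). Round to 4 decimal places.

Var(ȳ_str) = Σ Wₕ²(1−fₕ)sₕ²/nₕ with Wₕ = Nₕ/24228:
  East: (13334/24228)²·(1−1160/13334)·255600/1160 = 60.934251
  South: (10894/24228)²·(1−1896/10894)·166000/1896 = 14.620694
  → Var(ȳ_str) = 75.554945.
Var(ȳ_srs) = (1 − 3056/24228)·286700/3056 = 81.982029.
deff = 75.554945 / 81.982029 = 0.9216.

0.9216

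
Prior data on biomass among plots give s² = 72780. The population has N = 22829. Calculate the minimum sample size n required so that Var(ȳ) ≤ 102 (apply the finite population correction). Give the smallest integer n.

Without fpc, n₀ = s²/D = 72780/102 = 713.5294.
With fpc, (1 − n/N)·s²/n ≤ D requires n ≥ n₀/(1 + n₀/N) = 713.5294/(1 + 713.5294/22829) = 691.9037.
Rounding up, n = 692.

692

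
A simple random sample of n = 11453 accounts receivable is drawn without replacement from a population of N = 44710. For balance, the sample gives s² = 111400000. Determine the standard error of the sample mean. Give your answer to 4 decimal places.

Under SRS without replacement, Var(ȳ) = (1 − f)·s²/n with f = n/N = 11453/44710 = 0.25616193.
Var(ȳ) = (1 − 0.25616193)·111400000/11453 = 0.74383807·9726.7092 = 7235.0965.
SE(ȳ) = √(7235.0965) = 85.0594.

85.0594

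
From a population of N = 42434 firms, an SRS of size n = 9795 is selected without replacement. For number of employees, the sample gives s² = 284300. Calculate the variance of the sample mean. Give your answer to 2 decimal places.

Under SRS without replacement, Var(ȳ) = (1 − f)·s²/n with f = n/N = 9795/42434 = 0.23082905.
Var(ȳ) = (1 − 0.23082905)·284300/9795 = 0.76917095·29.025013 = 22.325197.

22.33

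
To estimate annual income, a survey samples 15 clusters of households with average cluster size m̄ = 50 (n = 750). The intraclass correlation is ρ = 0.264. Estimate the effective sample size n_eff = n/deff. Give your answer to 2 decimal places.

deff = 1 + (50 − 1)·0.264 = 1 + 12.936 = 13.936.
n_eff = 750 / 13.936 = 53.82.

53.82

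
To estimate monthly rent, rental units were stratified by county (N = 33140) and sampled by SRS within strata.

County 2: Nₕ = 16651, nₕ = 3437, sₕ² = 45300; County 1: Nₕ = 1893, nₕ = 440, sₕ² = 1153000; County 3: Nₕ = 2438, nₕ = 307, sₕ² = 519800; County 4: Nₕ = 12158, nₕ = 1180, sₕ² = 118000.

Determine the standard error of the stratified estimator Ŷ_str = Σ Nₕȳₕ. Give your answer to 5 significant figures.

179590

Var(Ŷ_str) = Σₕ Nₕ²(1 − fₕ)sₕ²/nₕ.
County 2: 16651²·(1 − 3437/16651)·45300/3437 = 2.8999686 × 10^9.
County 1: 1893²·(1 − 440/1893)·1153000/440 = 7.2076362 × 10^9.
County 3: 2438²·(1 − 307/2438)·519800/307 = 8.7966042 × 10^9.
County 4: 12158²·(1 − 1180/12158)·118000/1180 = 1.3347052 × 10^10.
Sum = 3.2251261 × 10^10.
SE = √(3.2251261 × 10^10) = 179590.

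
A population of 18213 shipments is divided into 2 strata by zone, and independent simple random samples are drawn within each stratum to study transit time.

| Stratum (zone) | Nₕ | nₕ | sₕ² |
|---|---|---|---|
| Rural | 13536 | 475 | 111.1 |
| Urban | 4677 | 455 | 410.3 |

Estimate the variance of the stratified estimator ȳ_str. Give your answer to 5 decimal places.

0.17834

Var(ȳ_str) = Σₕ Wₕ²(1 − fₕ)sₕ²/nₕ with Wₕ = Nₕ/N, N = 18213.
Rural: Wₕ = 0.74320540; term = 0.74320540²·(1 − 0.03509161)·111.1/475 = 0.12465918.
Urban: Wₕ = 0.25679460; term = 0.25679460²·(1 − 0.09728458)·410.3/455 = 0.053680029.
Sum = 0.17833921.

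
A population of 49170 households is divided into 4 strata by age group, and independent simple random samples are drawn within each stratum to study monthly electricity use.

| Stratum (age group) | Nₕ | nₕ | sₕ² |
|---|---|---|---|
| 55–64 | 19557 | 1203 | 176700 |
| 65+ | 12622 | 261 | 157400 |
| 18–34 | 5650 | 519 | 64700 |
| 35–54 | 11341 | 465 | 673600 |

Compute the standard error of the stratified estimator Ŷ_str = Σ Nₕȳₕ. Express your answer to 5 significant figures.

573680

Var(Ŷ_str) = Σₕ Nₕ²(1 − fₕ)sₕ²/nₕ.
55–64: 19557²·(1 − 1203/19557)·176700/1203 = 5.2723458 × 10^10.
65+: 12622²·(1 − 261/12622)·157400/261 = 9.4090549 × 10^10.
18–34: 5650²·(1 − 519/5650)·64700/519 = 3.6139937 × 10^9.
35–54: 11341²·(1 − 465/11341)·673600/465 = 1.7867742 × 10^11.
Sum = 3.2910542 × 10^11.
SE = √(3.2910542 × 10^11) = 573680.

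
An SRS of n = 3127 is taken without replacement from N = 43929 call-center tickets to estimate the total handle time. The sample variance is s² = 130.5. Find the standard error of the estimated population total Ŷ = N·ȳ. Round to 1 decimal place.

Var(Ŷ) = N²·Var(ȳ) = N²·(1 − n/N)·s²/n.
f = 3127/43929 = 0.07118305; Var(ȳ) = 0.92881695·130.5/3127 = 0.038762588.
Var(Ŷ) = 43929² · 0.038762588 = 7.4802377 × 10^7.
SE(Ŷ) = √(7.4802377 × 10^7) = 8648.8.

8648.8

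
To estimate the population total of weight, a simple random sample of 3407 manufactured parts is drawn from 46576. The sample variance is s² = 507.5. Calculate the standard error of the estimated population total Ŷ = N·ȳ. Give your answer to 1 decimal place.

Var(Ŷ) = N²·Var(ȳ) = N²·(1 − n/N)·s²/n.
f = 3407/46576 = 0.07314926; Var(ȳ) = 0.92685074·507.5/3407 = 0.13806186.
Var(Ŷ) = 46576² · 0.13806186 = 2.9950088 × 10^8.
SE(Ŷ) = √(2.9950088 × 10^8) = 17306.1.

17306.1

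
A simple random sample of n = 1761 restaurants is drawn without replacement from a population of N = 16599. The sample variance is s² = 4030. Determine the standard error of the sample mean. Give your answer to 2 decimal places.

1.43

Under SRS without replacement, Var(ȳ) = (1 − f)·s²/n with f = n/N = 1761/16599 = 0.10609073.
Var(ȳ) = (1 − 0.10609073)·4030/1761 = 0.89390927·2.2884725 = 2.0456867.
SE(ȳ) = √(2.0456867) = 1.43.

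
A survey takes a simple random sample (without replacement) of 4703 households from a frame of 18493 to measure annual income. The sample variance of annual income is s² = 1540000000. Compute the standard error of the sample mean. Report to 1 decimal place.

494.1

Under SRS without replacement, Var(ȳ) = (1 − f)·s²/n with f = n/N = 4703/18493 = 0.25431244.
Var(ȳ) = (1 − 0.25431244)·1540000000/4703 = 0.74568756·327450.56 = 244175.81.
SE(ȳ) = √(244175.81) = 494.1.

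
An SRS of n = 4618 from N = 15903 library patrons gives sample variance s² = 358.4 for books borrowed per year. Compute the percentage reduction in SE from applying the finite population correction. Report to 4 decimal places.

f = n/N = 4618/15903 = 0.29038546.
SE_no-fpc = √(s²/n) = 0.27858456; SE_fpc = √((1−f)s²/n) = 0.23467579.
Ratio = √(1−f) = 0.84238622. Reduction = 100·(1 − 0.84238622) = 15.7614%.

15.7614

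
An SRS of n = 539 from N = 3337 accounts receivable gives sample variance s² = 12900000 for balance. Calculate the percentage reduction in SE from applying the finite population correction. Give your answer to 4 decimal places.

8.4316

f = n/N = 539/3337 = 0.16152233.
SE_no-fpc = √(s²/n) = 154.70362; SE_fpc = √((1−f)s²/n) = 141.65967.
Ratio = √(1−f) = 0.91568427. Reduction = 100·(1 − 0.91568427) = 8.4316%.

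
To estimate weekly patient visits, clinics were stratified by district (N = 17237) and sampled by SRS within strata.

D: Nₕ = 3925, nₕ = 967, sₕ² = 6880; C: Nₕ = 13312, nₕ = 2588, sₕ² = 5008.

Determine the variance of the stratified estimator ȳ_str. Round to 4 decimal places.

Var(ȳ_str) = Σₕ Wₕ²(1 − fₕ)sₕ²/nₕ with Wₕ = Nₕ/N, N = 17237.
D: Wₕ = 0.22770784; term = 0.22770784²·(1 − 0.24636943)·6880/967 = 0.27802025.
C: Wₕ = 0.77229216; term = 0.77229216²·(1 − 0.19441106)·5008/2588 = 0.92977272.
Sum = 1.207793.

1.2078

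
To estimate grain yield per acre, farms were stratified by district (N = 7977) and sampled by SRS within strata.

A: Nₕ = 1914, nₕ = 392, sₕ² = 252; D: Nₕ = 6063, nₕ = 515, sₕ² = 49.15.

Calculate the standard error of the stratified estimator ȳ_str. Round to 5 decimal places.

0.28263

Var(ȳ_str) = Σₕ Wₕ²(1 − fₕ)sₕ²/nₕ with Wₕ = Nₕ/N, N = 7977.
A: Wₕ = 0.23993983; term = 0.23993983²·(1 − 0.20480669)·252/392 = 0.029430109.
D: Wₕ = 0.76006017; term = 0.76006017²·(1 − 0.08494145)·49.15/515 = 0.050449995.
Sum = 0.079880104.
SE = √(0.079880104) = 0.28263.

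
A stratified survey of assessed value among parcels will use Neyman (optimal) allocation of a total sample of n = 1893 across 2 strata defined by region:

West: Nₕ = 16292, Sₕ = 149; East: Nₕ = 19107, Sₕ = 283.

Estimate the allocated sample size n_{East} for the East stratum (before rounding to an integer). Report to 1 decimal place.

Neyman allocation: nₕ = n·NₕSₕ / Σⱼ NⱼSⱼ.
Σ NⱼSⱼ = 16292·149 + 19107·283 = 7.834789 × 10^6.
n_{East} = 1893·19107·283 / (7.834789 × 10^6) = 1306.5.

1306.5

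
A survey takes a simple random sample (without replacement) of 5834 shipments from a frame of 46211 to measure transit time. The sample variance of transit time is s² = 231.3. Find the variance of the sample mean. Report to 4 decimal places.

Under SRS without replacement, Var(ȳ) = (1 − f)·s²/n with f = n/N = 5834/46211 = 0.12624700.
Var(ȳ) = (1 − 0.12624700)·231.3/5834 = 0.87375300·0.039646897 = 0.034641596.

0.0346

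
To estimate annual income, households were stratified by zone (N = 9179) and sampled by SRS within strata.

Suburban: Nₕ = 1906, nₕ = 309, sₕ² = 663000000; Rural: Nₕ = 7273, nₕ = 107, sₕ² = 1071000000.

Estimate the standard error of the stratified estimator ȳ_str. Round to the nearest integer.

Var(ȳ_str) = Σₕ Wₕ²(1 − fₕ)sₕ²/nₕ with Wₕ = Nₕ/N, N = 9179.
Suburban: Wₕ = 0.20764789; term = 0.20764789²·(1 − 0.16211962)·663000000/309 = 77516.137.
Rural: Wₕ = 0.79235211; term = 0.79235211²·(1 − 0.01471195)·1071000000/107 = 6.191635 × 10^6.
Sum = 6.2691511 × 10^6.
SE = √(6.2691511 × 10^6) = 2504.

2504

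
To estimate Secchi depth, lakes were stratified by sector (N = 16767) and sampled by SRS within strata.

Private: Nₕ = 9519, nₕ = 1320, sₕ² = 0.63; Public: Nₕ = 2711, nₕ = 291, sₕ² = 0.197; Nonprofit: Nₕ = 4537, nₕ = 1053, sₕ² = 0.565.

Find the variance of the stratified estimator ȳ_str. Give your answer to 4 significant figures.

Var(ȳ_str) = Σₕ Wₕ²(1 − fₕ)sₕ²/nₕ with Wₕ = Nₕ/N, N = 16767.
Private: Wₕ = 0.56772231; term = 0.56772231²·(1 − 0.13867003)·0.63/1320 = 1.3249763 × 10^-4.
Public: Wₕ = 0.16168665; term = 0.16168665²·(1 − 0.10734046)·0.197/291 = 1.5798192 × 10^-5.
Nonprofit: Wₕ = 0.27059104; term = 0.27059104²·(1 − 0.23209169)·0.565/1053 = 3.0168678 × 10^-5.
Sum = 1.784645 × 10^-4.

1.785 × 10^-4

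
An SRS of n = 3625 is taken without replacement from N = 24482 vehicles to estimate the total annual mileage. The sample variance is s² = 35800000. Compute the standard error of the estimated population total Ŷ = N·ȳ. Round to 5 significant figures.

2.2456 × 10^6

Var(Ŷ) = N²·Var(ȳ) = N²·(1 − n/N)·s²/n.
f = 3625/24482 = 0.14806797; Var(ȳ) = 0.85193203·35800000/3625 = 8413.5632.
Var(Ŷ) = 24482² · 8413.5632 = 5.0428233 × 10^12.
SE(Ŷ) = √(5.0428233 × 10^12) = 2.2456 × 10^6.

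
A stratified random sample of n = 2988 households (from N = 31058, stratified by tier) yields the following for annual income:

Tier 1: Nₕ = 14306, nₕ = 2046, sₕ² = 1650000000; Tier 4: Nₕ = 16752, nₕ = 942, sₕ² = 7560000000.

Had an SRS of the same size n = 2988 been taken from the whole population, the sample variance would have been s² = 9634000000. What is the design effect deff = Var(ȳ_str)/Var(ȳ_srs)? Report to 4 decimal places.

0.8065

Var(ȳ_str) = Σ Wₕ²(1−fₕ)sₕ²/nₕ with Wₕ = Nₕ/31058:
  Tier 1: (14306/31058)²·(1−2046/14306)·1650000000/2046 = 146635.81
  Tier 4: (16752/31058)²·(1−942/16752)·7560000000/942 = 2.2035477 × 10^6
  → Var(ȳ_str) = 2.3501835 × 10^6.
Var(ȳ_srs) = (1 − 2988/31058)·9634000000/2988 = 2.9140364 × 10^6.
deff = (2.3501835 × 10^6) / (2.9140364 × 10^6) = 0.8065.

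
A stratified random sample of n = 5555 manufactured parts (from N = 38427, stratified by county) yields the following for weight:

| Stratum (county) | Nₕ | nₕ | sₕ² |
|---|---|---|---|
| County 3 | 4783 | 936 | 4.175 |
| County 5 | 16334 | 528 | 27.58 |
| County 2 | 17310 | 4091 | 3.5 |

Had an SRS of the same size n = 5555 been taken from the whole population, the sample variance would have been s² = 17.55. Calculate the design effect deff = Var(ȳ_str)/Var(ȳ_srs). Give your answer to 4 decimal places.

3.4489

Var(ȳ_str) = Σ Wₕ²(1−fₕ)sₕ²/nₕ with Wₕ = Nₕ/38427:
  County 3: (4783/38427)²·(1−936/4783)·4.175/936 = 5.5581497 × 10^-5
  County 5: (16334/38427)²·(1−528/16334)·27.58/528 = 0.0091327571
  County 2: (17310/38427)²·(1−4091/17310)·3.5/4091 = 1.3257489 × 10^-4
  → Var(ȳ_str) = 0.0093209135.
Var(ȳ_srs) = (1 − 5555/38427)·17.55/5555 = 0.0027026058.
deff = 0.0093209135 / 0.0027026058 = 3.4489.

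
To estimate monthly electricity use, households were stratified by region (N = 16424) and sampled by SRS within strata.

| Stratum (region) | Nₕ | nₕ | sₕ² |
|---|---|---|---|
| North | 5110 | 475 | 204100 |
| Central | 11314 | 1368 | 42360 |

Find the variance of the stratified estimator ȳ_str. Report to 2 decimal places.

50.65

Var(ȳ_str) = Σₕ Wₕ²(1 − fₕ)sₕ²/nₕ with Wₕ = Nₕ/N, N = 16424.
North: Wₕ = 0.31113005; term = 0.31113005²·(1 − 0.09295499)·204100/475 = 37.727859.
Central: Wₕ = 0.68886995; term = 0.68886995²·(1 − 0.12091214)·42360/1368 = 12.917445.
Sum = 50.645304.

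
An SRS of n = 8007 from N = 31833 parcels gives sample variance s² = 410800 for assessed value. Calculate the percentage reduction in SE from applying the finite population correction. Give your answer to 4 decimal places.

13.4859

f = n/N = 8007/31833 = 0.25153143.
SE_no-fpc = √(s²/n) = 7.1627584; SE_fpc = √((1−f)s²/n) = 6.1967944.
Ratio = √(1−f) = 0.86514078. Reduction = 100·(1 − 0.86514078) = 13.4859%.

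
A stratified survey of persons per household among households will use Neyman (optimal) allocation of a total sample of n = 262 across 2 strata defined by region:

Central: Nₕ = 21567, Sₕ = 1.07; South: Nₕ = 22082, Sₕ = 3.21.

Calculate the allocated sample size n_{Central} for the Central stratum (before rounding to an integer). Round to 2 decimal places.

64.35

Neyman allocation: nₕ = n·NₕSₕ / Σⱼ NⱼSⱼ.
Σ NⱼSⱼ = 21567·1.07 + 22082·3.21 = 93959.91.
n_{Central} = 262·21567·1.07 / 93959.91 = 64.35.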